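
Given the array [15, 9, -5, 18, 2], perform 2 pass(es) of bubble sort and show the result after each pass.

After pass 1: [9, -5, 15, 2, 18] (3 swaps)
After pass 2: [-5, 9, 2, 15, 18] (2 swaps)
Total swaps: 5


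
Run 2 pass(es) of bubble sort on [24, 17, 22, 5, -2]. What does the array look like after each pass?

After pass 1: [17, 22, 5, -2, 24] (4 swaps)
After pass 2: [17, 5, -2, 22, 24] (2 swaps)
Total swaps: 6


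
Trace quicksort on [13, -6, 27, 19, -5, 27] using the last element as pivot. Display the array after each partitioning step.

Partition 1: pivot=27 at index 5 -> [13, -6, 27, 19, -5, 27]
Partition 2: pivot=-5 at index 1 -> [-6, -5, 27, 19, 13, 27]
Partition 3: pivot=13 at index 2 -> [-6, -5, 13, 19, 27, 27]
Partition 4: pivot=27 at index 4 -> [-6, -5, 13, 19, 27, 27]


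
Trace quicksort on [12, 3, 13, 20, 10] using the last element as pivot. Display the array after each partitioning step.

Partition 1: pivot=10 at index 1 -> [3, 10, 13, 20, 12]
Partition 2: pivot=12 at index 2 -> [3, 10, 12, 20, 13]
Partition 3: pivot=13 at index 3 -> [3, 10, 12, 13, 20]


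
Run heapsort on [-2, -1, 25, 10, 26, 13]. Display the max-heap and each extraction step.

Build heap: [26, 10, 25, -2, -1, 13]
Extract 26: [25, 10, 13, -2, -1, 26]
Extract 25: [13, 10, -1, -2, 25, 26]
Extract 13: [10, -2, -1, 13, 25, 26]
Extract 10: [-1, -2, 10, 13, 25, 26]
Extract -1: [-2, -1, 10, 13, 25, 26]


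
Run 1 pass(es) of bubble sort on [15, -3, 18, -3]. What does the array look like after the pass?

After pass 1: [-3, 15, -3, 18] (2 swaps)
Total swaps: 2


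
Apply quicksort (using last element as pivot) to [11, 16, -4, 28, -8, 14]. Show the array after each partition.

Partition 1: pivot=14 at index 3 -> [11, -4, -8, 14, 16, 28]
Partition 2: pivot=-8 at index 0 -> [-8, -4, 11, 14, 16, 28]
Partition 3: pivot=11 at index 2 -> [-8, -4, 11, 14, 16, 28]
Partition 4: pivot=28 at index 5 -> [-8, -4, 11, 14, 16, 28]


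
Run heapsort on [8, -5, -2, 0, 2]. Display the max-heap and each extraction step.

Build heap: [8, 2, -2, 0, -5]
Extract 8: [2, 0, -2, -5, 8]
Extract 2: [0, -5, -2, 2, 8]
Extract 0: [-2, -5, 0, 2, 8]
Extract -2: [-5, -2, 0, 2, 8]


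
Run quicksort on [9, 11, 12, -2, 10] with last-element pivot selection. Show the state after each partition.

Partition 1: pivot=10 at index 2 -> [9, -2, 10, 11, 12]
Partition 2: pivot=-2 at index 0 -> [-2, 9, 10, 11, 12]
Partition 3: pivot=12 at index 4 -> [-2, 9, 10, 11, 12]


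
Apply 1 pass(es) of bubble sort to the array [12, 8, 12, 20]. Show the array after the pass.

After pass 1: [8, 12, 12, 20] (1 swaps)
Total swaps: 1


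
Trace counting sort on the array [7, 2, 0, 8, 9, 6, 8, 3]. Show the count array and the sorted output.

Count array: [1, 0, 1, 1, 0, 0, 1, 1, 2, 1]
(count[i] = number of elements equal to i)
Cumulative count: [1, 1, 2, 3, 3, 3, 4, 5, 7, 8]
Sorted: [0, 2, 3, 6, 7, 8, 8, 9]


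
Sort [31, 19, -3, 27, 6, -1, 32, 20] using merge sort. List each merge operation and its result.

Divide and conquer:
  Merge [31] + [19] -> [19, 31]
  Merge [-3] + [27] -> [-3, 27]
  Merge [19, 31] + [-3, 27] -> [-3, 19, 27, 31]
  Merge [6] + [-1] -> [-1, 6]
  Merge [32] + [20] -> [20, 32]
  Merge [-1, 6] + [20, 32] -> [-1, 6, 20, 32]
  Merge [-3, 19, 27, 31] + [-1, 6, 20, 32] -> [-3, -1, 6, 19, 20, 27, 31, 32]


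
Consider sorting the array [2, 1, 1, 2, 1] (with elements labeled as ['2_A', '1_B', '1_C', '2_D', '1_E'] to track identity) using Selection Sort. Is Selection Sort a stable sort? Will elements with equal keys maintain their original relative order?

Trace Selection Sort on the labeled array (the key is the number; the letter only tracks identity):
  Pass 1: minimum of unsorted part is 1_B at index 1; swap it with 2_A at index 0 -> [1_B, 2_A, 1_C, 2_D, 1_E]
  Pass 2: minimum of unsorted part is 1_C at index 2; swap it with 2_A at index 1 -> [1_B, 1_C, 2_A, 2_D, 1_E]
  Pass 3: minimum of unsorted part is 1_E at index 4; swap it with 2_A at index 2 -> [1_B, 1_C, 1_E, 2_D, 2_A]
  Pass 4: minimum 2_D is already at index 3; no swap -> [1_B, 1_C, 1_E, 2_D, 2_A]
Final order: [1_B, 1_C, 1_E, 2_D, 2_A]
Equal keys:
  value 1: originally 1_B, 1_C, 1_E; after sorting 1_B, 1_C, 1_E -> order preserved
  value 2: originally 2_A, 2_D; after sorting 2_D, 2_A -> order changed
Equal keys were reordered, so Selection Sort is not stable: the long-range swap that moves the minimum into place can carry an element past an equal key. (One such input is enough; an unstable sort may happen to preserve order on other inputs, but it gives no guarantee.)
Answer: Not stable


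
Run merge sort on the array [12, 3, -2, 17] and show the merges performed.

Divide and conquer:
  Merge [12] + [3] -> [3, 12]
  Merge [-2] + [17] -> [-2, 17]
  Merge [3, 12] + [-2, 17] -> [-2, 3, 12, 17]


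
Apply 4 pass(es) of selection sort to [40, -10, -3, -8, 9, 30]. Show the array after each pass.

Pass 1: Select minimum -10 at index 1, swap -> [-10, 40, -3, -8, 9, 30]
Pass 2: Select minimum -8 at index 3, swap -> [-10, -8, -3, 40, 9, 30]
Pass 3: Select minimum -3 at index 2, swap -> [-10, -8, -3, 40, 9, 30]
Pass 4: Select minimum 9 at index 4, swap -> [-10, -8, -3, 9, 40, 30]


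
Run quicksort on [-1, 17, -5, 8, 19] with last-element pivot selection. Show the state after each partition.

Partition 1: pivot=19 at index 4 -> [-1, 17, -5, 8, 19]
Partition 2: pivot=8 at index 2 -> [-1, -5, 8, 17, 19]
Partition 3: pivot=-5 at index 0 -> [-5, -1, 8, 17, 19]


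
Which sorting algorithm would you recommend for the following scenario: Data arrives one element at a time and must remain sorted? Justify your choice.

Best choice: Insertion sort
Reason: Insertion sort naturally handles online/streaming input by inserting each new element into sorted position


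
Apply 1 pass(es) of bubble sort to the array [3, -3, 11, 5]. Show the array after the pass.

After pass 1: [-3, 3, 5, 11] (2 swaps)
Total swaps: 2


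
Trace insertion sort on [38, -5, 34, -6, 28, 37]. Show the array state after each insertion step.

First element 38 is already 'sorted'
Insert -5: shifted 1 elements -> [-5, 38, 34, -6, 28, 37]
Insert 34: shifted 1 elements -> [-5, 34, 38, -6, 28, 37]
Insert -6: shifted 3 elements -> [-6, -5, 34, 38, 28, 37]
Insert 28: shifted 2 elements -> [-6, -5, 28, 34, 38, 37]
Insert 37: shifted 1 elements -> [-6, -5, 28, 34, 37, 38]


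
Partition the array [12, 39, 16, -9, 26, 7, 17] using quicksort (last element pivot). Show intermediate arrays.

Partition 1: pivot=17 at index 4 -> [12, 16, -9, 7, 17, 39, 26]
Partition 2: pivot=7 at index 1 -> [-9, 7, 12, 16, 17, 39, 26]
Partition 3: pivot=16 at index 3 -> [-9, 7, 12, 16, 17, 39, 26]
Partition 4: pivot=26 at index 5 -> [-9, 7, 12, 16, 17, 26, 39]


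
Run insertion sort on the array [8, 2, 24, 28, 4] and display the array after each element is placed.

First element 8 is already 'sorted'
Insert 2: shifted 1 elements -> [2, 8, 24, 28, 4]
Insert 24: shifted 0 elements -> [2, 8, 24, 28, 4]
Insert 28: shifted 0 elements -> [2, 8, 24, 28, 4]
Insert 4: shifted 3 elements -> [2, 4, 8, 24, 28]


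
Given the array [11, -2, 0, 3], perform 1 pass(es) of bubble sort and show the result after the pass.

After pass 1: [-2, 0, 3, 11] (3 swaps)
Total swaps: 3


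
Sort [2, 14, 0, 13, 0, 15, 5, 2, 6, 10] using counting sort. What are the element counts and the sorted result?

Count array: [2, 0, 2, 0, 0, 1, 1, 0, 0, 0, 1, 0, 0, 1, 1, 1]
(count[i] = number of elements equal to i)
Cumulative count: [2, 2, 4, 4, 4, 5, 6, 6, 6, 6, 7, 7, 7, 8, 9, 10]
Sorted: [0, 0, 2, 2, 5, 6, 10, 13, 14, 15]


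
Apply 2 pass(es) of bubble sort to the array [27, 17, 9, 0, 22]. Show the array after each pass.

After pass 1: [17, 9, 0, 22, 27] (4 swaps)
After pass 2: [9, 0, 17, 22, 27] (2 swaps)
Total swaps: 6


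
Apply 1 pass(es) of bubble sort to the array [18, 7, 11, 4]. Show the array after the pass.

After pass 1: [7, 11, 4, 18] (3 swaps)
Total swaps: 3


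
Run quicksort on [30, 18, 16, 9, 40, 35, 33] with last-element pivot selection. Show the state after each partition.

Partition 1: pivot=33 at index 4 -> [30, 18, 16, 9, 33, 35, 40]
Partition 2: pivot=9 at index 0 -> [9, 18, 16, 30, 33, 35, 40]
Partition 3: pivot=30 at index 3 -> [9, 18, 16, 30, 33, 35, 40]
Partition 4: pivot=16 at index 1 -> [9, 16, 18, 30, 33, 35, 40]
Partition 5: pivot=40 at index 6 -> [9, 16, 18, 30, 33, 35, 40]


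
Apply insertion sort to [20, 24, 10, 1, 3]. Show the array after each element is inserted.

First element 20 is already 'sorted'
Insert 24: shifted 0 elements -> [20, 24, 10, 1, 3]
Insert 10: shifted 2 elements -> [10, 20, 24, 1, 3]
Insert 1: shifted 3 elements -> [1, 10, 20, 24, 3]
Insert 3: shifted 3 elements -> [1, 3, 10, 20, 24]


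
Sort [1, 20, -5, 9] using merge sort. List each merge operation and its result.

Divide and conquer:
  Merge [1] + [20] -> [1, 20]
  Merge [-5] + [9] -> [-5, 9]
  Merge [1, 20] + [-5, 9] -> [-5, 1, 9, 20]


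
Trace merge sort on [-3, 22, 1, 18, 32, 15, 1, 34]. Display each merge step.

Divide and conquer:
  Merge [-3] + [22] -> [-3, 22]
  Merge [1] + [18] -> [1, 18]
  Merge [-3, 22] + [1, 18] -> [-3, 1, 18, 22]
  Merge [32] + [15] -> [15, 32]
  Merge [1] + [34] -> [1, 34]
  Merge [15, 32] + [1, 34] -> [1, 15, 32, 34]
  Merge [-3, 1, 18, 22] + [1, 15, 32, 34] -> [-3, 1, 1, 15, 18, 22, 32, 34]


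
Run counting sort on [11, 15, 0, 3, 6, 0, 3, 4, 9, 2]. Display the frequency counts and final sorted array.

Count array: [2, 0, 1, 2, 1, 0, 1, 0, 0, 1, 0, 1, 0, 0, 0, 1]
(count[i] = number of elements equal to i)
Cumulative count: [2, 2, 3, 5, 6, 6, 7, 7, 7, 8, 8, 9, 9, 9, 9, 10]
Sorted: [0, 0, 2, 3, 3, 4, 6, 9, 11, 15]


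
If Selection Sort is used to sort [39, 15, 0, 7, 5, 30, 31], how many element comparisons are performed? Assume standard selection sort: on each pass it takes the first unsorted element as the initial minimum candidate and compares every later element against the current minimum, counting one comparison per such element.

Pass 1: scan indices 1..6 for the minimum = 6 comparison(s); min is 0, place at index 0 -> [0, 15, 39, 7, 5, 30, 31]
Pass 2: scan indices 2..6 for the minimum = 5 comparison(s); min is 5, place at index 1 -> [0, 5, 39, 7, 15, 30, 31]
Pass 3: scan indices 3..6 for the minimum = 4 comparison(s); min is 7, place at index 2 -> [0, 5, 7, 39, 15, 30, 31]
Pass 4: scan indices 4..6 for the minimum = 3 comparison(s); min is 15, place at index 3 -> [0, 5, 7, 15, 39, 30, 31]
Pass 5: scan indices 5..6 for the minimum = 2 comparison(s); min is 30, place at index 4 -> [0, 5, 7, 15, 30, 39, 31]
Pass 6: scan indices 6..6 for the minimum = 1 comparison(s); min is 31, place at index 5 -> [0, 5, 7, 15, 30, 31, 39]
Selection sort always scans the whole unsorted suffix, so the count is (n-1) + (n-2) + ... + 1 = n(n-1)/2 = 7*6/2 = 21 regardless of the input order.
Total comparisons: 6 + 5 + 4 + 3 + 2 + 1 = 21


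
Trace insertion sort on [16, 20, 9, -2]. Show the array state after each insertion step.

First element 16 is already 'sorted'
Insert 20: shifted 0 elements -> [16, 20, 9, -2]
Insert 9: shifted 2 elements -> [9, 16, 20, -2]
Insert -2: shifted 3 elements -> [-2, 9, 16, 20]


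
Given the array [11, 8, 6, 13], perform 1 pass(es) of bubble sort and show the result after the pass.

After pass 1: [8, 6, 11, 13] (2 swaps)
Total swaps: 2


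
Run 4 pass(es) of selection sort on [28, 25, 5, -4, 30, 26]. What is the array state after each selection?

Pass 1: Select minimum -4 at index 3, swap -> [-4, 25, 5, 28, 30, 26]
Pass 2: Select minimum 5 at index 2, swap -> [-4, 5, 25, 28, 30, 26]
Pass 3: Select minimum 25 at index 2, swap -> [-4, 5, 25, 28, 30, 26]
Pass 4: Select minimum 26 at index 5, swap -> [-4, 5, 25, 26, 30, 28]


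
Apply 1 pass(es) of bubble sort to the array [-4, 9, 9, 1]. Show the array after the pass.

After pass 1: [-4, 9, 1, 9] (1 swaps)
Total swaps: 1


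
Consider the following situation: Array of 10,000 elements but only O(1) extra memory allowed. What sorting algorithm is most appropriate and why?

Best choice: Heapsort
Reason: Heapsort rearranges the array in place using O(1) auxiliary space and still guarantees O(n log n) time; quicksort partitions in place but needs Theta(log n) stack space for recursion (O(n) in the worst case), and mergesort requires O(n) auxiliary space


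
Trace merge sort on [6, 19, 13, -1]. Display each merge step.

Divide and conquer:
  Merge [6] + [19] -> [6, 19]
  Merge [13] + [-1] -> [-1, 13]
  Merge [6, 19] + [-1, 13] -> [-1, 6, 13, 19]


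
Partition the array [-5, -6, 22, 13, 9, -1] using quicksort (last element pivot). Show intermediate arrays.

Partition 1: pivot=-1 at index 2 -> [-5, -6, -1, 13, 9, 22]
Partition 2: pivot=-6 at index 0 -> [-6, -5, -1, 13, 9, 22]
Partition 3: pivot=22 at index 5 -> [-6, -5, -1, 13, 9, 22]
Partition 4: pivot=9 at index 3 -> [-6, -5, -1, 9, 13, 22]


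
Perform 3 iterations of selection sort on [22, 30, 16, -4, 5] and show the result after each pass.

Pass 1: Select minimum -4 at index 3, swap -> [-4, 30, 16, 22, 5]
Pass 2: Select minimum 5 at index 4, swap -> [-4, 5, 16, 22, 30]
Pass 3: Select minimum 16 at index 2, swap -> [-4, 5, 16, 22, 30]


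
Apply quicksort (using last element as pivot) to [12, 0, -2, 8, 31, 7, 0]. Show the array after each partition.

Partition 1: pivot=0 at index 2 -> [0, -2, 0, 8, 31, 7, 12]
Partition 2: pivot=-2 at index 0 -> [-2, 0, 0, 8, 31, 7, 12]
Partition 3: pivot=12 at index 5 -> [-2, 0, 0, 8, 7, 12, 31]
Partition 4: pivot=7 at index 3 -> [-2, 0, 0, 7, 8, 12, 31]


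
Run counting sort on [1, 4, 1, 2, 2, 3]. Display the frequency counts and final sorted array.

Count array: [0, 2, 2, 1, 1]
(count[i] = number of elements equal to i)
Cumulative count: [0, 2, 4, 5, 6]
Sorted: [1, 1, 2, 2, 3, 4]


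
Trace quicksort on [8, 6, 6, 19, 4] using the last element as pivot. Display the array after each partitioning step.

Partition 1: pivot=4 at index 0 -> [4, 6, 6, 19, 8]
Partition 2: pivot=8 at index 3 -> [4, 6, 6, 8, 19]
Partition 3: pivot=6 at index 2 -> [4, 6, 6, 8, 19]


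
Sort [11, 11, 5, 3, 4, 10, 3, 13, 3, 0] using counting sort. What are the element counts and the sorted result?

Count array: [1, 0, 0, 3, 1, 1, 0, 0, 0, 0, 1, 2, 0, 1]
(count[i] = number of elements equal to i)
Cumulative count: [1, 1, 1, 4, 5, 6, 6, 6, 6, 6, 7, 9, 9, 10]
Sorted: [0, 3, 3, 3, 4, 5, 10, 11, 11, 13]


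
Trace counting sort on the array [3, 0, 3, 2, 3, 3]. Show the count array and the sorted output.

Count array: [1, 0, 1, 4]
(count[i] = number of elements equal to i)
Cumulative count: [1, 1, 2, 6]
Sorted: [0, 2, 3, 3, 3, 3]


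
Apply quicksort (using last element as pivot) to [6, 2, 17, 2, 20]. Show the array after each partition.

Partition 1: pivot=20 at index 4 -> [6, 2, 17, 2, 20]
Partition 2: pivot=2 at index 1 -> [2, 2, 17, 6, 20]
Partition 3: pivot=6 at index 2 -> [2, 2, 6, 17, 20]


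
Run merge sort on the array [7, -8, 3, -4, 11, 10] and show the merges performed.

Divide and conquer:
  Merge [-8] + [3] -> [-8, 3]
  Merge [7] + [-8, 3] -> [-8, 3, 7]
  Merge [11] + [10] -> [10, 11]
  Merge [-4] + [10, 11] -> [-4, 10, 11]
  Merge [-8, 3, 7] + [-4, 10, 11] -> [-8, -4, 3, 7, 10, 11]


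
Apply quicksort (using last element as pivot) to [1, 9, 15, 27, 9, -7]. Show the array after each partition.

Partition 1: pivot=-7 at index 0 -> [-7, 9, 15, 27, 9, 1]
Partition 2: pivot=1 at index 1 -> [-7, 1, 15, 27, 9, 9]
Partition 3: pivot=9 at index 3 -> [-7, 1, 9, 9, 15, 27]
Partition 4: pivot=27 at index 5 -> [-7, 1, 9, 9, 15, 27]


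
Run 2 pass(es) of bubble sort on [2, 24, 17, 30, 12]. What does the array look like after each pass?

After pass 1: [2, 17, 24, 12, 30] (2 swaps)
After pass 2: [2, 17, 12, 24, 30] (1 swaps)
Total swaps: 3


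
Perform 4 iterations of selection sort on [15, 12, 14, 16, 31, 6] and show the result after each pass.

Pass 1: Select minimum 6 at index 5, swap -> [6, 12, 14, 16, 31, 15]
Pass 2: Select minimum 12 at index 1, swap -> [6, 12, 14, 16, 31, 15]
Pass 3: Select minimum 14 at index 2, swap -> [6, 12, 14, 16, 31, 15]
Pass 4: Select minimum 15 at index 5, swap -> [6, 12, 14, 15, 31, 16]


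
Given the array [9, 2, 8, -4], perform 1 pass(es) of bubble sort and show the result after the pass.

After pass 1: [2, 8, -4, 9] (3 swaps)
Total swaps: 3


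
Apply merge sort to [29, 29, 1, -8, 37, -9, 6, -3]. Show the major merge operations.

Divide and conquer:
  Merge [29] + [29] -> [29, 29]
  Merge [1] + [-8] -> [-8, 1]
  Merge [29, 29] + [-8, 1] -> [-8, 1, 29, 29]
  Merge [37] + [-9] -> [-9, 37]
  Merge [6] + [-3] -> [-3, 6]
  Merge [-9, 37] + [-3, 6] -> [-9, -3, 6, 37]
  Merge [-8, 1, 29, 29] + [-9, -3, 6, 37] -> [-9, -8, -3, 1, 6, 29, 29, 37]


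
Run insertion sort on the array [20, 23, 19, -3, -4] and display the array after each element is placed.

First element 20 is already 'sorted'
Insert 23: shifted 0 elements -> [20, 23, 19, -3, -4]
Insert 19: shifted 2 elements -> [19, 20, 23, -3, -4]
Insert -3: shifted 3 elements -> [-3, 19, 20, 23, -4]
Insert -4: shifted 4 elements -> [-4, -3, 19, 20, 23]


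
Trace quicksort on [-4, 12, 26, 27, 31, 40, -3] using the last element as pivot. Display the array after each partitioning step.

Partition 1: pivot=-3 at index 1 -> [-4, -3, 26, 27, 31, 40, 12]
Partition 2: pivot=12 at index 2 -> [-4, -3, 12, 27, 31, 40, 26]
Partition 3: pivot=26 at index 3 -> [-4, -3, 12, 26, 31, 40, 27]
Partition 4: pivot=27 at index 4 -> [-4, -3, 12, 26, 27, 40, 31]
Partition 5: pivot=31 at index 5 -> [-4, -3, 12, 26, 27, 31, 40]


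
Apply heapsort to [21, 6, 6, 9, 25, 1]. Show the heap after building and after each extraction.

Build heap: [25, 21, 6, 9, 6, 1]
Extract 25: [21, 9, 6, 1, 6, 25]
Extract 21: [9, 6, 6, 1, 21, 25]
Extract 9: [6, 1, 6, 9, 21, 25]
Extract 6: [6, 1, 6, 9, 21, 25]
Extract 6: [1, 6, 6, 9, 21, 25]


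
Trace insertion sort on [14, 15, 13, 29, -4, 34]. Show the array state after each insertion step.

First element 14 is already 'sorted'
Insert 15: shifted 0 elements -> [14, 15, 13, 29, -4, 34]
Insert 13: shifted 2 elements -> [13, 14, 15, 29, -4, 34]
Insert 29: shifted 0 elements -> [13, 14, 15, 29, -4, 34]
Insert -4: shifted 4 elements -> [-4, 13, 14, 15, 29, 34]
Insert 34: shifted 0 elements -> [-4, 13, 14, 15, 29, 34]


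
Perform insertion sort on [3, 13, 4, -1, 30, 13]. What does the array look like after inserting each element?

First element 3 is already 'sorted'
Insert 13: shifted 0 elements -> [3, 13, 4, -1, 30, 13]
Insert 4: shifted 1 elements -> [3, 4, 13, -1, 30, 13]
Insert -1: shifted 3 elements -> [-1, 3, 4, 13, 30, 13]
Insert 30: shifted 0 elements -> [-1, 3, 4, 13, 30, 13]
Insert 13: shifted 1 elements -> [-1, 3, 4, 13, 13, 30]


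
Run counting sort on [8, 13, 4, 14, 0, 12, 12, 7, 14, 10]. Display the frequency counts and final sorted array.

Count array: [1, 0, 0, 0, 1, 0, 0, 1, 1, 0, 1, 0, 2, 1, 2]
(count[i] = number of elements equal to i)
Cumulative count: [1, 1, 1, 1, 2, 2, 2, 3, 4, 4, 5, 5, 7, 8, 10]
Sorted: [0, 4, 7, 8, 10, 12, 12, 13, 14, 14]


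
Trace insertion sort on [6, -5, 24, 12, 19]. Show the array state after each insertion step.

First element 6 is already 'sorted'
Insert -5: shifted 1 elements -> [-5, 6, 24, 12, 19]
Insert 24: shifted 0 elements -> [-5, 6, 24, 12, 19]
Insert 12: shifted 1 elements -> [-5, 6, 12, 24, 19]
Insert 19: shifted 1 elements -> [-5, 6, 12, 19, 24]


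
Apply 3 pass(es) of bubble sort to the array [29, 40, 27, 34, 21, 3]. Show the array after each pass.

After pass 1: [29, 27, 34, 21, 3, 40] (4 swaps)
After pass 2: [27, 29, 21, 3, 34, 40] (3 swaps)
After pass 3: [27, 21, 3, 29, 34, 40] (2 swaps)
Total swaps: 9


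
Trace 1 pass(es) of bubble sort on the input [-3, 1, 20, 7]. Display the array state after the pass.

After pass 1: [-3, 1, 7, 20] (1 swaps)
Total swaps: 1


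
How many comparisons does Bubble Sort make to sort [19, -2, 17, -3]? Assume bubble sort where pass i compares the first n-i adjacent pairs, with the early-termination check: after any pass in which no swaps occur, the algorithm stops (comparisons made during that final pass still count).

Pass 1: compare adjacent pairs (0,1)..(2,3) = 3 comparison(s), 3 swap(s) -> [-2, 17, -3, 19]
Pass 2: compare adjacent pairs (0,1)..(1,2) = 2 comparison(s), 1 swap(s) -> [-2, -3, 17, 19]
Pass 3: compare adjacent pairs (0,1)..(0,1) = 1 comparison(s), 1 swap(s) -> [-3, -2, 17, 19]
Every pass made at least one swap, so all n-1 passes run.
Total comparisons: 3 + 2 + 1 = 6


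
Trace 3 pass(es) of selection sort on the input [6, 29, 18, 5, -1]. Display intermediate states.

Pass 1: Select minimum -1 at index 4, swap -> [-1, 29, 18, 5, 6]
Pass 2: Select minimum 5 at index 3, swap -> [-1, 5, 18, 29, 6]
Pass 3: Select minimum 6 at index 4, swap -> [-1, 5, 6, 29, 18]


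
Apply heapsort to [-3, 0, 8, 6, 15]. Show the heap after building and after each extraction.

Build heap: [15, 6, 8, -3, 0]
Extract 15: [8, 6, 0, -3, 15]
Extract 8: [6, -3, 0, 8, 15]
Extract 6: [0, -3, 6, 8, 15]
Extract 0: [-3, 0, 6, 8, 15]


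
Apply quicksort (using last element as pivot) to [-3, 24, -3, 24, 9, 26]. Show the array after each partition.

Partition 1: pivot=26 at index 5 -> [-3, 24, -3, 24, 9, 26]
Partition 2: pivot=9 at index 2 -> [-3, -3, 9, 24, 24, 26]
Partition 3: pivot=-3 at index 1 -> [-3, -3, 9, 24, 24, 26]
Partition 4: pivot=24 at index 4 -> [-3, -3, 9, 24, 24, 26]


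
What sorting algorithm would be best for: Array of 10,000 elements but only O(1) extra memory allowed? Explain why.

Best choice: Heapsort
Reason: Heapsort rearranges the array in place using O(1) auxiliary space and still guarantees O(n log n) time; quicksort partitions in place but needs Theta(log n) stack space for recursion (O(n) in the worst case), and mergesort requires O(n) auxiliary space


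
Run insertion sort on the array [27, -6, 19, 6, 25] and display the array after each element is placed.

First element 27 is already 'sorted'
Insert -6: shifted 1 elements -> [-6, 27, 19, 6, 25]
Insert 19: shifted 1 elements -> [-6, 19, 27, 6, 25]
Insert 6: shifted 2 elements -> [-6, 6, 19, 27, 25]
Insert 25: shifted 1 elements -> [-6, 6, 19, 25, 27]


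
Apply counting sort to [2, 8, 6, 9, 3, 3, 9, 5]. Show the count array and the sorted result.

Count array: [0, 0, 1, 2, 0, 1, 1, 0, 1, 2]
(count[i] = number of elements equal to i)
Cumulative count: [0, 0, 1, 3, 3, 4, 5, 5, 6, 8]
Sorted: [2, 3, 3, 5, 6, 8, 9, 9]


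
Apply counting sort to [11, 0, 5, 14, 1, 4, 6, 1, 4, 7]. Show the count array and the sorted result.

Count array: [1, 2, 0, 0, 2, 1, 1, 1, 0, 0, 0, 1, 0, 0, 1]
(count[i] = number of elements equal to i)
Cumulative count: [1, 3, 3, 3, 5, 6, 7, 8, 8, 8, 8, 9, 9, 9, 10]
Sorted: [0, 1, 1, 4, 4, 5, 6, 7, 11, 14]


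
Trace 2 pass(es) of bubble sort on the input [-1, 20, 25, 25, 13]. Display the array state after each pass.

After pass 1: [-1, 20, 25, 13, 25] (1 swaps)
After pass 2: [-1, 20, 13, 25, 25] (1 swaps)
Total swaps: 2


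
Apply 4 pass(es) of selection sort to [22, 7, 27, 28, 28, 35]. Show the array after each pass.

Pass 1: Select minimum 7 at index 1, swap -> [7, 22, 27, 28, 28, 35]
Pass 2: Select minimum 22 at index 1, swap -> [7, 22, 27, 28, 28, 35]
Pass 3: Select minimum 27 at index 2, swap -> [7, 22, 27, 28, 28, 35]
Pass 4: Select minimum 28 at index 3, swap -> [7, 22, 27, 28, 28, 35]


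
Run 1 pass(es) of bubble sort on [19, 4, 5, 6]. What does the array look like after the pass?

After pass 1: [4, 5, 6, 19] (3 swaps)
Total swaps: 3


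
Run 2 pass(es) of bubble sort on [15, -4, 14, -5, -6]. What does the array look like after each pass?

After pass 1: [-4, 14, -5, -6, 15] (4 swaps)
After pass 2: [-4, -5, -6, 14, 15] (2 swaps)
Total swaps: 6


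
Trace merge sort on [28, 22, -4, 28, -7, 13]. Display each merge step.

Divide and conquer:
  Merge [22] + [-4] -> [-4, 22]
  Merge [28] + [-4, 22] -> [-4, 22, 28]
  Merge [-7] + [13] -> [-7, 13]
  Merge [28] + [-7, 13] -> [-7, 13, 28]
  Merge [-4, 22, 28] + [-7, 13, 28] -> [-7, -4, 13, 22, 28, 28]


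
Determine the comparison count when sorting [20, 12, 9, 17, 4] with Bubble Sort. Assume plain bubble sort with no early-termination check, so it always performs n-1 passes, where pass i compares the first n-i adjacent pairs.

Pass 1: compare adjacent pairs (0,1)..(3,4) = 4 comparison(s), 4 swap(s) -> [12, 9, 17, 4, 20]
Pass 2: compare adjacent pairs (0,1)..(2,3) = 3 comparison(s), 2 swap(s) -> [9, 12, 4, 17, 20]
Pass 3: compare adjacent pairs (0,1)..(1,2) = 2 comparison(s), 1 swap(s) -> [9, 4, 12, 17, 20]
Pass 4: compare adjacent pairs (0,1)..(0,1) = 1 comparison(s), 1 swap(s) -> [4, 9, 12, 17, 20]
Total comparisons: 4 + 3 + 2 + 1 = 10


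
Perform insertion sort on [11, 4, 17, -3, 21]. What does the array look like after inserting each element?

First element 11 is already 'sorted'
Insert 4: shifted 1 elements -> [4, 11, 17, -3, 21]
Insert 17: shifted 0 elements -> [4, 11, 17, -3, 21]
Insert -3: shifted 3 elements -> [-3, 4, 11, 17, 21]
Insert 21: shifted 0 elements -> [-3, 4, 11, 17, 21]


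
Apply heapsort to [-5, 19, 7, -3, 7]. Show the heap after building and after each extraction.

Build heap: [19, 7, 7, -3, -5]
Extract 19: [7, -3, 7, -5, 19]
Extract 7: [7, -3, -5, 7, 19]
Extract 7: [-3, -5, 7, 7, 19]
Extract -3: [-5, -3, 7, 7, 19]


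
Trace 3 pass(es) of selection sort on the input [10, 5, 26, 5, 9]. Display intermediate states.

Pass 1: Select minimum 5 at index 1, swap -> [5, 10, 26, 5, 9]
Pass 2: Select minimum 5 at index 3, swap -> [5, 5, 26, 10, 9]
Pass 3: Select minimum 9 at index 4, swap -> [5, 5, 9, 10, 26]


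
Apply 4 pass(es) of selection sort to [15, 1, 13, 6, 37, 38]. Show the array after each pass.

Pass 1: Select minimum 1 at index 1, swap -> [1, 15, 13, 6, 37, 38]
Pass 2: Select minimum 6 at index 3, swap -> [1, 6, 13, 15, 37, 38]
Pass 3: Select minimum 13 at index 2, swap -> [1, 6, 13, 15, 37, 38]
Pass 4: Select minimum 15 at index 3, swap -> [1, 6, 13, 15, 37, 38]


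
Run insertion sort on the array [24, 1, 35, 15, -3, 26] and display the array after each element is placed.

First element 24 is already 'sorted'
Insert 1: shifted 1 elements -> [1, 24, 35, 15, -3, 26]
Insert 35: shifted 0 elements -> [1, 24, 35, 15, -3, 26]
Insert 15: shifted 2 elements -> [1, 15, 24, 35, -3, 26]
Insert -3: shifted 4 elements -> [-3, 1, 15, 24, 35, 26]
Insert 26: shifted 1 elements -> [-3, 1, 15, 24, 26, 35]


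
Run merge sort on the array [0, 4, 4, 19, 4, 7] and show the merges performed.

Divide and conquer:
  Merge [4] + [4] -> [4, 4]
  Merge [0] + [4, 4] -> [0, 4, 4]
  Merge [4] + [7] -> [4, 7]
  Merge [19] + [4, 7] -> [4, 7, 19]
  Merge [0, 4, 4] + [4, 7, 19] -> [0, 4, 4, 4, 7, 19]


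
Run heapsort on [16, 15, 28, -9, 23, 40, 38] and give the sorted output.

Build heap: [40, 23, 38, -9, 15, 28, 16]
Extract 40: [38, 23, 28, -9, 15, 16, 40]
Extract 38: [28, 23, 16, -9, 15, 38, 40]
Extract 28: [23, 15, 16, -9, 28, 38, 40]
Extract 23: [16, 15, -9, 23, 28, 38, 40]
Extract 16: [15, -9, 16, 23, 28, 38, 40]
Extract 15: [-9, 15, 16, 23, 28, 38, 40]


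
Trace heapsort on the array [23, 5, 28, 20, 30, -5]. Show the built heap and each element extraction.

Build heap: [30, 23, 28, 20, 5, -5]
Extract 30: [28, 23, -5, 20, 5, 30]
Extract 28: [23, 20, -5, 5, 28, 30]
Extract 23: [20, 5, -5, 23, 28, 30]
Extract 20: [5, -5, 20, 23, 28, 30]
Extract 5: [-5, 5, 20, 23, 28, 30]


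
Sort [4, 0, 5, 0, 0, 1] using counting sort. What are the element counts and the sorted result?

Count array: [3, 1, 0, 0, 1, 1]
(count[i] = number of elements equal to i)
Cumulative count: [3, 4, 4, 4, 5, 6]
Sorted: [0, 0, 0, 1, 4, 5]


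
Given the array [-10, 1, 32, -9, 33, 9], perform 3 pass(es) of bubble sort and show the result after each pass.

After pass 1: [-10, 1, -9, 32, 9, 33] (2 swaps)
After pass 2: [-10, -9, 1, 9, 32, 33] (2 swaps)
After pass 3: [-10, -9, 1, 9, 32, 33] (0 swaps)
Total swaps: 4


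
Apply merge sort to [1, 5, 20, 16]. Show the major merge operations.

Divide and conquer:
  Merge [1] + [5] -> [1, 5]
  Merge [20] + [16] -> [16, 20]
  Merge [1, 5] + [16, 20] -> [1, 5, 16, 20]


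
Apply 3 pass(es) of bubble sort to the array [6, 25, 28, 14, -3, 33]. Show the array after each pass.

After pass 1: [6, 25, 14, -3, 28, 33] (2 swaps)
After pass 2: [6, 14, -3, 25, 28, 33] (2 swaps)
After pass 3: [6, -3, 14, 25, 28, 33] (1 swaps)
Total swaps: 5


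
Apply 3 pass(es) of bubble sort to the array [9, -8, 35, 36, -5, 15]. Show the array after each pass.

After pass 1: [-8, 9, 35, -5, 15, 36] (3 swaps)
After pass 2: [-8, 9, -5, 15, 35, 36] (2 swaps)
After pass 3: [-8, -5, 9, 15, 35, 36] (1 swaps)
Total swaps: 6


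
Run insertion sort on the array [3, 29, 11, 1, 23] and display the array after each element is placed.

First element 3 is already 'sorted'
Insert 29: shifted 0 elements -> [3, 29, 11, 1, 23]
Insert 11: shifted 1 elements -> [3, 11, 29, 1, 23]
Insert 1: shifted 3 elements -> [1, 3, 11, 29, 23]
Insert 23: shifted 1 elements -> [1, 3, 11, 23, 29]


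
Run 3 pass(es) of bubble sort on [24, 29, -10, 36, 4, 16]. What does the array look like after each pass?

After pass 1: [24, -10, 29, 4, 16, 36] (3 swaps)
After pass 2: [-10, 24, 4, 16, 29, 36] (3 swaps)
After pass 3: [-10, 4, 16, 24, 29, 36] (2 swaps)
Total swaps: 8


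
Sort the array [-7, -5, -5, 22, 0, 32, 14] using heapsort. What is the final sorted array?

Build heap: [32, 22, 14, -5, 0, -5, -7]
Extract 32: [22, 0, 14, -5, -7, -5, 32]
Extract 22: [14, 0, -5, -5, -7, 22, 32]
Extract 14: [0, -5, -5, -7, 14, 22, 32]
Extract 0: [-5, -7, -5, 0, 14, 22, 32]
Extract -5: [-5, -7, -5, 0, 14, 22, 32]
Extract -5: [-7, -5, -5, 0, 14, 22, 32]


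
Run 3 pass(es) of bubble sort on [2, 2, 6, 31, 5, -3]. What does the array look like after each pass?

After pass 1: [2, 2, 6, 5, -3, 31] (2 swaps)
After pass 2: [2, 2, 5, -3, 6, 31] (2 swaps)
After pass 3: [2, 2, -3, 5, 6, 31] (1 swaps)
Total swaps: 5


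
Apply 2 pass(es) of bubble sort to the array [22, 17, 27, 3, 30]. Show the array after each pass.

After pass 1: [17, 22, 3, 27, 30] (2 swaps)
After pass 2: [17, 3, 22, 27, 30] (1 swaps)
Total swaps: 3


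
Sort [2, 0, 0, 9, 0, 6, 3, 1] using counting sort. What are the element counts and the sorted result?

Count array: [3, 1, 1, 1, 0, 0, 1, 0, 0, 1]
(count[i] = number of elements equal to i)
Cumulative count: [3, 4, 5, 6, 6, 6, 7, 7, 7, 8]
Sorted: [0, 0, 0, 1, 2, 3, 6, 9]


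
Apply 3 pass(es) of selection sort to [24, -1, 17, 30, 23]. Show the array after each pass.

Pass 1: Select minimum -1 at index 1, swap -> [-1, 24, 17, 30, 23]
Pass 2: Select minimum 17 at index 2, swap -> [-1, 17, 24, 30, 23]
Pass 3: Select minimum 23 at index 4, swap -> [-1, 17, 23, 30, 24]


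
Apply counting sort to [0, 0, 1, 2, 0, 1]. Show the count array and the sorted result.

Count array: [3, 2, 1]
(count[i] = number of elements equal to i)
Cumulative count: [3, 5, 6]
Sorted: [0, 0, 0, 1, 1, 2]


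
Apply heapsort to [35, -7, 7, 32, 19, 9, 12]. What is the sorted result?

Build heap: [35, 32, 12, -7, 19, 9, 7]
Extract 35: [32, 19, 12, -7, 7, 9, 35]
Extract 32: [19, 9, 12, -7, 7, 32, 35]
Extract 19: [12, 9, 7, -7, 19, 32, 35]
Extract 12: [9, -7, 7, 12, 19, 32, 35]
Extract 9: [7, -7, 9, 12, 19, 32, 35]
Extract 7: [-7, 7, 9, 12, 19, 32, 35]


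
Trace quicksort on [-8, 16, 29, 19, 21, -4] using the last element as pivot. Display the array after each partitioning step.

Partition 1: pivot=-4 at index 1 -> [-8, -4, 29, 19, 21, 16]
Partition 2: pivot=16 at index 2 -> [-8, -4, 16, 19, 21, 29]
Partition 3: pivot=29 at index 5 -> [-8, -4, 16, 19, 21, 29]
Partition 4: pivot=21 at index 4 -> [-8, -4, 16, 19, 21, 29]


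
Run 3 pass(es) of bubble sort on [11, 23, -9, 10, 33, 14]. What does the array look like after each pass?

After pass 1: [11, -9, 10, 23, 14, 33] (3 swaps)
After pass 2: [-9, 10, 11, 14, 23, 33] (3 swaps)
After pass 3: [-9, 10, 11, 14, 23, 33] (0 swaps)
Total swaps: 6


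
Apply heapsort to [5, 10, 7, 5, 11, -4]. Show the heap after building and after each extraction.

Build heap: [11, 10, 7, 5, 5, -4]
Extract 11: [10, 5, 7, -4, 5, 11]
Extract 10: [7, 5, 5, -4, 10, 11]
Extract 7: [5, -4, 5, 7, 10, 11]
Extract 5: [5, -4, 5, 7, 10, 11]
Extract 5: [-4, 5, 5, 7, 10, 11]


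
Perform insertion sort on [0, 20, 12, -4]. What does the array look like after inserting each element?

First element 0 is already 'sorted'
Insert 20: shifted 0 elements -> [0, 20, 12, -4]
Insert 12: shifted 1 elements -> [0, 12, 20, -4]
Insert -4: shifted 3 elements -> [-4, 0, 12, 20]


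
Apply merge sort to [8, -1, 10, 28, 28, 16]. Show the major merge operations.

Divide and conquer:
  Merge [-1] + [10] -> [-1, 10]
  Merge [8] + [-1, 10] -> [-1, 8, 10]
  Merge [28] + [16] -> [16, 28]
  Merge [28] + [16, 28] -> [16, 28, 28]
  Merge [-1, 8, 10] + [16, 28, 28] -> [-1, 8, 10, 16, 28, 28]


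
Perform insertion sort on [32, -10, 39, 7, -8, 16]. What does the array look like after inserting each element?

First element 32 is already 'sorted'
Insert -10: shifted 1 elements -> [-10, 32, 39, 7, -8, 16]
Insert 39: shifted 0 elements -> [-10, 32, 39, 7, -8, 16]
Insert 7: shifted 2 elements -> [-10, 7, 32, 39, -8, 16]
Insert -8: shifted 3 elements -> [-10, -8, 7, 32, 39, 16]
Insert 16: shifted 2 elements -> [-10, -8, 7, 16, 32, 39]


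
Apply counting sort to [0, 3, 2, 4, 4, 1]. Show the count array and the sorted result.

Count array: [1, 1, 1, 1, 2]
(count[i] = number of elements equal to i)
Cumulative count: [1, 2, 3, 4, 6]
Sorted: [0, 1, 2, 3, 4, 4]


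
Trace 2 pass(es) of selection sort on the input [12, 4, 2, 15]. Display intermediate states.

Pass 1: Select minimum 2 at index 2, swap -> [2, 4, 12, 15]
Pass 2: Select minimum 4 at index 1, swap -> [2, 4, 12, 15]


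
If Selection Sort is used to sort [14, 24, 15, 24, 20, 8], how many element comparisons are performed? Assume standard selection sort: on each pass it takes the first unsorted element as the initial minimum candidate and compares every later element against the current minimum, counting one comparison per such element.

Pass 1: scan indices 1..5 for the minimum = 5 comparison(s); min is 8, place at index 0 -> [8, 24, 15, 24, 20, 14]
Pass 2: scan indices 2..5 for the minimum = 4 comparison(s); min is 14, place at index 1 -> [8, 14, 15, 24, 20, 24]
Pass 3: scan indices 3..5 for the minimum = 3 comparison(s); min is 15, place at index 2 -> [8, 14, 15, 24, 20, 24]
Pass 4: scan indices 4..5 for the minimum = 2 comparison(s); min is 20, place at index 3 -> [8, 14, 15, 20, 24, 24]
Pass 5: scan indices 5..5 for the minimum = 1 comparison(s); min is 24, place at index 4 -> [8, 14, 15, 20, 24, 24]
Selection sort always scans the whole unsorted suffix, so the count is (n-1) + (n-2) + ... + 1 = n(n-1)/2 = 6*5/2 = 15 regardless of the input order.
Total comparisons: 5 + 4 + 3 + 2 + 1 = 15


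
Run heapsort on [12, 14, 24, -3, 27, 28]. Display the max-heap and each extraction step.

Build heap: [28, 27, 24, -3, 14, 12]
Extract 28: [27, 14, 24, -3, 12, 28]
Extract 27: [24, 14, 12, -3, 27, 28]
Extract 24: [14, -3, 12, 24, 27, 28]
Extract 14: [12, -3, 14, 24, 27, 28]
Extract 12: [-3, 12, 14, 24, 27, 28]


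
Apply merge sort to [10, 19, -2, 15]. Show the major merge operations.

Divide and conquer:
  Merge [10] + [19] -> [10, 19]
  Merge [-2] + [15] -> [-2, 15]
  Merge [10, 19] + [-2, 15] -> [-2, 10, 15, 19]


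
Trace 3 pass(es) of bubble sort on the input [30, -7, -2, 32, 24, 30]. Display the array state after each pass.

After pass 1: [-7, -2, 30, 24, 30, 32] (4 swaps)
After pass 2: [-7, -2, 24, 30, 30, 32] (1 swaps)
After pass 3: [-7, -2, 24, 30, 30, 32] (0 swaps)
Total swaps: 5


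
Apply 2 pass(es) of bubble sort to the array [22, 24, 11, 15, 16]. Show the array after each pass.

After pass 1: [22, 11, 15, 16, 24] (3 swaps)
After pass 2: [11, 15, 16, 22, 24] (3 swaps)
Total swaps: 6


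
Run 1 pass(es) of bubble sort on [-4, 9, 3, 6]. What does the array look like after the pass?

After pass 1: [-4, 3, 6, 9] (2 swaps)
Total swaps: 2


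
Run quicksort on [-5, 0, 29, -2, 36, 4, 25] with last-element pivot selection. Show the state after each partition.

Partition 1: pivot=25 at index 4 -> [-5, 0, -2, 4, 25, 29, 36]
Partition 2: pivot=4 at index 3 -> [-5, 0, -2, 4, 25, 29, 36]
Partition 3: pivot=-2 at index 1 -> [-5, -2, 0, 4, 25, 29, 36]
Partition 4: pivot=36 at index 6 -> [-5, -2, 0, 4, 25, 29, 36]


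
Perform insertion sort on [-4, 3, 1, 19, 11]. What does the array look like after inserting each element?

First element -4 is already 'sorted'
Insert 3: shifted 0 elements -> [-4, 3, 1, 19, 11]
Insert 1: shifted 1 elements -> [-4, 1, 3, 19, 11]
Insert 19: shifted 0 elements -> [-4, 1, 3, 19, 11]
Insert 11: shifted 1 elements -> [-4, 1, 3, 11, 19]


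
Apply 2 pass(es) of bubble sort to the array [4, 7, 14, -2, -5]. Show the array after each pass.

After pass 1: [4, 7, -2, -5, 14] (2 swaps)
After pass 2: [4, -2, -5, 7, 14] (2 swaps)
Total swaps: 4


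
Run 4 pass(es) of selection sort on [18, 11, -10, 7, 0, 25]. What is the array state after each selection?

Pass 1: Select minimum -10 at index 2, swap -> [-10, 11, 18, 7, 0, 25]
Pass 2: Select minimum 0 at index 4, swap -> [-10, 0, 18, 7, 11, 25]
Pass 3: Select minimum 7 at index 3, swap -> [-10, 0, 7, 18, 11, 25]
Pass 4: Select minimum 11 at index 4, swap -> [-10, 0, 7, 11, 18, 25]


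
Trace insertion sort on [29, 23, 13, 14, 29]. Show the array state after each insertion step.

First element 29 is already 'sorted'
Insert 23: shifted 1 elements -> [23, 29, 13, 14, 29]
Insert 13: shifted 2 elements -> [13, 23, 29, 14, 29]
Insert 14: shifted 2 elements -> [13, 14, 23, 29, 29]
Insert 29: shifted 0 elements -> [13, 14, 23, 29, 29]


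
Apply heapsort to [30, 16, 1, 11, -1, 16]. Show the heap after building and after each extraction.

Build heap: [30, 16, 16, 11, -1, 1]
Extract 30: [16, 11, 16, 1, -1, 30]
Extract 16: [16, 11, -1, 1, 16, 30]
Extract 16: [11, 1, -1, 16, 16, 30]
Extract 11: [1, -1, 11, 16, 16, 30]
Extract 1: [-1, 1, 11, 16, 16, 30]


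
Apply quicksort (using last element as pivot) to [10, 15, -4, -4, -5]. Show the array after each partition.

Partition 1: pivot=-5 at index 0 -> [-5, 15, -4, -4, 10]
Partition 2: pivot=10 at index 3 -> [-5, -4, -4, 10, 15]
Partition 3: pivot=-4 at index 2 -> [-5, -4, -4, 10, 15]


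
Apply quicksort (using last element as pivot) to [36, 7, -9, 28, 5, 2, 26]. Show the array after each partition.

Partition 1: pivot=26 at index 4 -> [7, -9, 5, 2, 26, 28, 36]
Partition 2: pivot=2 at index 1 -> [-9, 2, 5, 7, 26, 28, 36]
Partition 3: pivot=7 at index 3 -> [-9, 2, 5, 7, 26, 28, 36]
Partition 4: pivot=36 at index 6 -> [-9, 2, 5, 7, 26, 28, 36]


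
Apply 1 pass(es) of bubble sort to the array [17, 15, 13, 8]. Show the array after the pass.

After pass 1: [15, 13, 8, 17] (3 swaps)
Total swaps: 3


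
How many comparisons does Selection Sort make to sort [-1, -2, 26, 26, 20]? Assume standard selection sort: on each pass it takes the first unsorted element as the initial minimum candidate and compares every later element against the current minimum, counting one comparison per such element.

Pass 1: scan indices 1..4 for the minimum = 4 comparison(s); min is -2, place at index 0 -> [-2, -1, 26, 26, 20]
Pass 2: scan indices 2..4 for the minimum = 3 comparison(s); min is -1, place at index 1 -> [-2, -1, 26, 26, 20]
Pass 3: scan indices 3..4 for the minimum = 2 comparison(s); min is 20, place at index 2 -> [-2, -1, 20, 26, 26]
Pass 4: scan indices 4..4 for the minimum = 1 comparison(s); min is 26, place at index 3 -> [-2, -1, 20, 26, 26]
Selection sort always scans the whole unsorted suffix, so the count is (n-1) + (n-2) + ... + 1 = n(n-1)/2 = 5*4/2 = 10 regardless of the input order.
Total comparisons: 4 + 3 + 2 + 1 = 10
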